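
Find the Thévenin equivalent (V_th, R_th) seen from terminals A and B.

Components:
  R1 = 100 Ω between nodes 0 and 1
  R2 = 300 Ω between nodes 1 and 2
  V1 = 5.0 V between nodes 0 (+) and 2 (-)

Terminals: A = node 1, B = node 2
Step 1 — V_th is the open-circuit voltage V_A - V_B (nothing connected across the terminals).
Nodal analysis, taking node 2 as the 0 V reference.
Source V1 fixes V_0 = 5 V.
KCL at each unknown node (sum of currents leaving = 0; resistances in Ω):
  Node 1: (V_1 - 5)/100 + (V_1 - 0)/300 = 0
Collecting terms: 0.01333 × V_1 = 0.05  =>  V_1 = 3.75 V
V_th = V_1 - V_2 = 3.75 - 0 = 3.75 V
Step 2 — R_th: zero the source — replace V1 by a short circuit (node 2 merges into node 0) — and find the resistance seen between A (node 1) and B (node 0).
Reduce the network between node 1 (A) and node 0 (B) by series/parallel combination:
  Rp1 = R1 ‖ R2 (parallel, both between nodes 0 and 1) = 1/(1/100 + 1/300) = 75 Ω
R_th = 75 Ω

Final answer: V_th = 3.75 V, R_th = 75 Ω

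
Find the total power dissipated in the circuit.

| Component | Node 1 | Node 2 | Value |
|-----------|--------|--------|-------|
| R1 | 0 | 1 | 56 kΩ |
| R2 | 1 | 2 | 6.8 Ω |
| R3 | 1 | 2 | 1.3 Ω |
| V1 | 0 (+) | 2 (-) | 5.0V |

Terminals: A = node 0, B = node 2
Nodal analysis, taking node 2 as the 0 V reference.
Source V1 fixes V_0 = 5 V.
KCL at each unknown node (sum of currents leaving = 0; resistances in Ω):
  Node 1: (V_1 - 5)/56000 + (V_1 - 0)/6.8 + (V_1 - 0)/1.3 = 0
Collecting terms: 0.9163 × V_1 = 0.00008929  =>  V_1 = 0.00009744 V
Power in each resistor, P = (ΔV)²/R:
  P_R1 = (5 - 0.00009744)²/56000 = 0.0004464 W
  P_R2 = (0.00009744 - 0)²/6.8 = 0.000000001396 W
  P_R3 = (0.00009744 - 0)²/1.3 = 0.000000007304 W
P_total = P_R1 + P_R2 + P_R3 = 0.0004464 W

Final answer: 0.0004464 W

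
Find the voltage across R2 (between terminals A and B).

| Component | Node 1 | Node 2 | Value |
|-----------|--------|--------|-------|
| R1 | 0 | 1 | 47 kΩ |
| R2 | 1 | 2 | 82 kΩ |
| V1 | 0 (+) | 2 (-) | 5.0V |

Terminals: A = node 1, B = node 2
R1 and R2 are in series across V1 (node 0 → node 1 → node 2), and the output A–B is taken across R2, so this is a voltage divider.
Series current: I = V1/(R1 + R2) = 5/(47000 + 82000) = 5/129000 = 0.00003876 A
V_R2 = I × R2 = V1 × R2/(R1 + R2) = 5 × 82000/129000 = 3.178 V

Final answer: 3.178 V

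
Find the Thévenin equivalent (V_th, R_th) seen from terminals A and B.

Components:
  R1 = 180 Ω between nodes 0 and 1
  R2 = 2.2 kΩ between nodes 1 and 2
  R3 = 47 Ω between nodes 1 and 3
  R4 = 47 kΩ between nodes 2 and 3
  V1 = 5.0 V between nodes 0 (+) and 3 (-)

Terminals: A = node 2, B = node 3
Step 1 — V_th is the open-circuit voltage V_A - V_B (nothing connected across the terminals).
Nodal analysis, taking node 3 as the 0 V reference.
Source V1 fixes V_0 = 5 V.
KCL at each unknown node (sum of currents leaving = 0; resistances in Ω):
  Node 1: (V_1 - 5)/180 + (V_1 - V_2)/2200 + (V_1 - 0)/47 = 0
  Node 2: (V_2 - V_1)/2200 + (V_2 - 0)/47000 = 0
Collecting terms (coefficients in siemens):
  0.02729·V_1 - 0.0004545·V_2 = 0.02778
  0.0004758·V_2 - 0.0004545·V_1 = 0
Determinant D = (0.02729)(0.0004758) - (-0.0004545)(-0.0004545) = 0.00001278
V_1 = [(0.02778)(0.0004758) - (-0.0004545)(0)]/D = 1.034 V
V_2 = [(0.02729)(0) - (0.02778)(-0.0004545)]/D = 0.9882 V
V_th = V_2 - V_3 = 0.9882 - 0 = 0.9882 V
Step 2 — R_th: zero the source — replace V1 by a short circuit (node 3 merges into node 0) — and find the resistance seen between A (node 2) and B (node 0).
Reduce the network between node 2 (A) and node 0 (B) by series/parallel combination:
  Rp1 = R1 ‖ R3 (parallel, both between nodes 0 and 1) = 1/(1/180 + 1/47) = 37.27 Ω
  Rs1 = R2 + Rp1 (series, joined only at node 1) = 2200 + 37.27 = 2237 Ω
  Rp2 = R4 ‖ Rs1 (parallel, both between nodes 0 and 2) = 1/(1/47000 + 1/2237) = 2136 Ω
R_th = 2.136 kΩ

Final answer: V_th = 0.9882 V, R_th = 2.136 kΩ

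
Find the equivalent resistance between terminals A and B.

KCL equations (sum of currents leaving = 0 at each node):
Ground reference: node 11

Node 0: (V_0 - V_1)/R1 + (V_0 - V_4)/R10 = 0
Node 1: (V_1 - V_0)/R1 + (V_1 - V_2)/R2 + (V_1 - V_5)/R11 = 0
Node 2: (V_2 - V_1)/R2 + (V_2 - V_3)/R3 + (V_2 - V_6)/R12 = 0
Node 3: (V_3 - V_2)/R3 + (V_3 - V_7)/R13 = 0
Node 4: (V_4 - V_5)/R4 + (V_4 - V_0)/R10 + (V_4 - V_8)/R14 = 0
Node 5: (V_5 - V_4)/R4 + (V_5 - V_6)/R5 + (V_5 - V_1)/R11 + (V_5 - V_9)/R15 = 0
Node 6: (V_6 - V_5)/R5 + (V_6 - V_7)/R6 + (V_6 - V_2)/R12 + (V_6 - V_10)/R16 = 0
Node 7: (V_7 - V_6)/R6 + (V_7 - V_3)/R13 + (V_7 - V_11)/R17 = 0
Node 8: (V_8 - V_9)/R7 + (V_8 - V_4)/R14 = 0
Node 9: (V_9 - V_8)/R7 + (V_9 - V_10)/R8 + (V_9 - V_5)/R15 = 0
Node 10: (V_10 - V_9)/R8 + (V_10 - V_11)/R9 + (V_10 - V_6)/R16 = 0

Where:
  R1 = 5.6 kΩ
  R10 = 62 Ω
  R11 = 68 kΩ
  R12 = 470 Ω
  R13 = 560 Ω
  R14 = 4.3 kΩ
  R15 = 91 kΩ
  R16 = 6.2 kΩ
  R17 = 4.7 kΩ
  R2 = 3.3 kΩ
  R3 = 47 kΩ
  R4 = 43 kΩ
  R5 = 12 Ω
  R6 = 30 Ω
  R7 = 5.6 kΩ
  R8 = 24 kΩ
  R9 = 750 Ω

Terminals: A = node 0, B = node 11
The network is not a plain series/parallel combination. Inject a 1 A test current into terminal A (node 0) and return it from terminal B (node 11); then R_eq = V_A / (1 A).
Nodal analysis, taking node 11 as the 0 V reference.
Current source I_test pushes 1 A into node 0 and draws it out of node 11.
KCL at each unknown node (sum of currents leaving = 0; resistances in Ω):
  Node 0: (V_0 - V_1)/5600 + (V_0 - V_4)/62 - 1 = 0
  Node 1: (V_1 - V_0)/5600 + (V_1 - V_2)/3300 + (V_1 - V_5)/68000 = 0
  Node 2: (V_2 - V_1)/3300 + (V_2 - V_3)/47000 + (V_2 - V_6)/470 = 0
  Node 3: (V_3 - V_2)/47000 + (V_3 - V_7)/560 = 0
  Node 4: (V_4 - V_0)/62 + (V_4 - V_5)/43000 + (V_4 - V_8)/4300 = 0
  Node 5: (V_5 - V_1)/68000 + (V_5 - V_4)/43000 + (V_5 - V_6)/12 + (V_5 - V_9)/91000 = 0
  Node 6: (V_6 - V_2)/470 + (V_6 - V_5)/12 + (V_6 - V_7)/30 + (V_6 - V_10)/6200 = 0
  Node 7: (V_7 - V_3)/560 + (V_7 - V_6)/30 + (V_7 - 0)/4700 = 0
  Node 8: (V_8 - V_4)/4300 + (V_8 - V_9)/5600 = 0
  Node 9: (V_9 - V_5)/91000 + (V_9 - V_8)/5600 + (V_9 - V_10)/24000 = 0
  Node 10: (V_10 - V_6)/6200 + (V_10 - V_9)/24000 + (V_10 - 0)/750 = 0
Collecting terms (coefficients in siemens):
  0.01631·V_0 - 0.0001786·V_1 - 0.01613·V_4 = 1
  0.0004963·V_1 - 0.0001786·V_0 - 0.000303·V_2 - 0.00001471·V_5 = 0
  0.002452·V_2 - 0.000303·V_1 - 0.00002128·V_3 - 0.002128·V_6 = 0
  0.001807·V_3 - 0.00002128·V_2 - 0.001786·V_7 = 0
  0.01638·V_4 - 0.01613·V_0 - 0.00002326·V_5 - 0.0002326·V_8 = 0
  0.08338·V_5 - 0.00001471·V_1 - 0.00002326·V_4 - 0.08333·V_6 - 0.00001099·V_9 = 0
  0.119·V_6 - 0.002128·V_2 - 0.08333·V_5 - 0.03333·V_7 - 0.0001613·V_10 = 0
  0.03533·V_7 - 0.001786·V_3 - 0.03333·V_6 = 0
  0.0004111·V_8 - 0.0002326·V_4 - 0.0001786·V_9 = 0
  0.0002312·V_9 - 0.00001099·V_5 - 0.0001786·V_8 - 0.00004167·V_10 = 0
  0.001536·V_10 - 0.0001613·V_6 - 0.00004167·V_9 = 0
Solving these 11 simultaneous equations (Gaussian elimination) gives:
  V_0 = 7969 V, V_1 = 4494 V, V_2 = 2554 V, V_3 = 2270 V
  V_4 = 7945 V, V_5 = 2283 V, V_6 = 2281 V, V_7 = 2266 V
  V_8 = 6879 V, V_9 = 5491 V, V_10 = 388.4 V
R_eq = V_0 / 1 A = 7969 Ω = 7.969 kΩ

Final answer: 7.969 kΩ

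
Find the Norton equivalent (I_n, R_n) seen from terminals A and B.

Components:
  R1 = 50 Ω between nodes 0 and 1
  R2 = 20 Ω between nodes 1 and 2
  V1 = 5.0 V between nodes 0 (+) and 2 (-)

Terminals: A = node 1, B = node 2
Find the Thévenin equivalent first; then I_n = V_th/R_th and R_n = R_th.
Step 1 — V_th is the open-circuit voltage V_A - V_B (nothing connected across the terminals).
Nodal analysis, taking node 2 as the 0 V reference.
Source V1 fixes V_0 = 5 V.
KCL at each unknown node (sum of currents leaving = 0; resistances in Ω):
  Node 1: (V_1 - 5)/50 + (V_1 - 0)/20 = 0
Collecting terms: 0.07 × V_1 = 0.1  =>  V_1 = 1.429 V
V_th = V_1 - V_2 = 1.429 - 0 = 1.429 V
Step 2 — R_th: zero the source — replace V1 by a short circuit (node 2 merges into node 0) — and find the resistance seen between A (node 1) and B (node 0).
Reduce the network between node 1 (A) and node 0 (B) by series/parallel combination:
  Rp1 = R1 ‖ R2 (parallel, both between nodes 0 and 1) = 1/(1/50 + 1/20) = 14.29 Ω
R_th = 14.29 Ω
I_n = V_th/R_th = 1.429/14.29 = 0.1 A, and R_n = R_th = 14.29 Ω

Final answer: I_n = 0.1 A, R_n = 14.29 Ω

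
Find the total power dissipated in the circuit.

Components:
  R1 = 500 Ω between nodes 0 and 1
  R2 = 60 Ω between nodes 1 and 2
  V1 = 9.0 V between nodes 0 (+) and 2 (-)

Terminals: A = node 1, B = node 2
Nodal analysis, taking node 2 as the 0 V reference.
Source V1 fixes V_0 = 9 V.
KCL at each unknown node (sum of currents leaving = 0; resistances in Ω):
  Node 1: (V_1 - 9)/500 + (V_1 - 0)/60 = 0
Collecting terms: 0.01867 × V_1 = 0.018  =>  V_1 = 0.9643 V
Power in each resistor, P = (ΔV)²/R:
  P_R1 = (9 - 0.9643)²/500 = 0.1291 W
  P_R2 = (0.9643 - 0)²/60 = 0.0155 W
P_total = P_R1 + P_R2 = 0.1446 W

Final answer: 0.1446 W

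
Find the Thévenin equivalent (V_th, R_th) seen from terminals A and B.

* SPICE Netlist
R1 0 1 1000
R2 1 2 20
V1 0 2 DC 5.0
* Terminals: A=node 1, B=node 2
Step 1 — V_th is the open-circuit voltage V_A - V_B (nothing connected across the terminals).
Nodal analysis, taking node 2 as the 0 V reference.
Source V1 fixes V_0 = 5 V.
KCL at each unknown node (sum of currents leaving = 0; resistances in Ω):
  Node 1: (V_1 - 5)/1000 + (V_1 - 0)/20 = 0
Collecting terms: 0.051 × V_1 = 0.005  =>  V_1 = 0.09804 V
V_th = V_1 - V_2 = 0.09804 - 0 = 0.09804 V
Step 2 — R_th: zero the source — replace V1 by a short circuit (node 2 merges into node 0) — and find the resistance seen between A (node 1) and B (node 0).
Reduce the network between node 1 (A) and node 0 (B) by series/parallel combination:
  Rp1 = R1 ‖ R2 (parallel, both between nodes 0 and 1) = 1/(1/1000 + 1/20) = 19.61 Ω
R_th = 19.61 Ω

Final answer: V_th = 0.09804 V, R_th = 19.61 Ω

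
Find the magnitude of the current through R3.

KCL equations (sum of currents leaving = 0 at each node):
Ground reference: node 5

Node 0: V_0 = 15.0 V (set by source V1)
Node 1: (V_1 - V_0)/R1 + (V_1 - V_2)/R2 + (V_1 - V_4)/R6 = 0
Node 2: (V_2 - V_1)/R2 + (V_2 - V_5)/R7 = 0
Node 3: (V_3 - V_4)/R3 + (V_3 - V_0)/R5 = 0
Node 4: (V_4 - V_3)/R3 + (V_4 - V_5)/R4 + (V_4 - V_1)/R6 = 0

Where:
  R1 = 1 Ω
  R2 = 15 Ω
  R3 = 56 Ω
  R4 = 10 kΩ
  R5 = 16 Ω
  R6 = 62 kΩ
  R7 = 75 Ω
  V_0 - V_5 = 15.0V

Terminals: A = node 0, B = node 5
Nodal analysis, taking node 5 as the 0 V reference.
Source V1 fixes V_0 = 15 V.
KCL at each unknown node (sum of currents leaving = 0; resistances in Ω):
  Node 1: (V_1 - 15)/1 + (V_1 - V_2)/15 + (V_1 - V_4)/62000 = 0
  Node 2: (V_2 - V_1)/15 + (V_2 - 0)/75 = 0
  Node 3: (V_3 - V_4)/56 + (V_3 - 15)/16 = 0
  Node 4: (V_4 - V_3)/56 + (V_4 - 0)/10000 + (V_4 - V_1)/62000 = 0
Collecting terms (coefficients in siemens):
  1.067·V_1 - 0.06667·V_2 - 0.00001613·V_4 = 15
  0.08·V_2 - 0.06667·V_1 = 0
  0.08036·V_3 - 0.01786·V_4 = 0.9375
  0.01797·V_4 - 0.00001613·V_1 - 0.01786·V_3 = 0
Solving these 4 simultaneous equations (Gaussian elimination) gives:
  V_1 = 14.84 V, V_2 = 12.36 V, V_3 = 14.98 V, V_4 = 14.89 V
I_R3 = (V_3 - V_4)/R3 = (14.98 - 14.89)/56 = 0.00149 A
|I_R3| = 0.00149 A

Final answer: |I_R3| = 0.00149 A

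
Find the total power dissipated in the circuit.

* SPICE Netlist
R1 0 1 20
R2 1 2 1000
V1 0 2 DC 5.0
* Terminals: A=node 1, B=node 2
Nodal analysis, taking node 2 as the 0 V reference.
Source V1 fixes V_0 = 5 V.
KCL at each unknown node (sum of currents leaving = 0; resistances in Ω):
  Node 1: (V_1 - 5)/20 + (V_1 - 0)/1000 = 0
Collecting terms: 0.051 × V_1 = 0.25  =>  V_1 = 4.902 V
Power in each resistor, P = (ΔV)²/R:
  P_R1 = (5 - 4.902)²/20 = 0.0004806 W
  P_R2 = (4.902 - 0)²/1000 = 0.02403 W
P_total = P_R1 + P_R2 = 0.02451 W

Final answer: 0.02451 W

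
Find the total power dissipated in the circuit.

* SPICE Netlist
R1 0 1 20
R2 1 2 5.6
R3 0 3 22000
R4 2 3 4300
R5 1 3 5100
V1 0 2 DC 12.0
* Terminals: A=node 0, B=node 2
Nodal analysis, taking node 2 as the 0 V reference.
Source V1 fixes V_0 = 12 V.
KCL at each unknown node (sum of currents leaving = 0; resistances in Ω):
  Node 1: (V_1 - 12)/20 + (V_1 - 0)/5.6 + (V_1 - V_3)/5100 = 0
  Node 3: (V_3 - 12)/22000 + (V_3 - 0)/4300 + (V_3 - V_1)/5100 = 0
Collecting terms (coefficients in siemens):
  0.2288·V_1 - 0.0001961·V_3 = 0.6
  0.0004741·V_3 - 0.0001961·V_1 = 0.0005455
Determinant D = (0.2288)(0.0004741) - (-0.0001961)(-0.0001961) = 0.0001084
V_1 = [(0.6)(0.0004741) - (-0.0001961)(0.0005455)]/D = 2.625 V
V_3 = [(0.2288)(0.0005455) - (0.6)(-0.0001961)]/D = 2.236 V
Power in each resistor, P = (ΔV)²/R:
  P_R1 = (12 - 2.625)²/20 = 4.395 W
  P_R2 = (2.625 - 0)²/5.6 = 1.23 W
  P_R3 = (12 - 2.236)²/22000 = 0.004333 W
  P_R4 = (0 - 2.236)²/4300 = 0.001163 W
  P_R5 = (2.625 - 2.236)²/5100 = 0.00002961 W
P_total = P_R1 + P_R2 + P_R3 + P_R4 + P_R5 = 5.631 W

Final answer: 5.631 W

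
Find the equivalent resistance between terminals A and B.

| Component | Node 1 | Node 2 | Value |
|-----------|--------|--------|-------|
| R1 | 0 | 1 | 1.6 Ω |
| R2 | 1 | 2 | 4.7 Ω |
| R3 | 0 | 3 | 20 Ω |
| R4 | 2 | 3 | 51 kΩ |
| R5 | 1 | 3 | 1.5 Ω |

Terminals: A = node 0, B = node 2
The network is not a plain series/parallel combination. Inject a 1 A test current into terminal A (node 0) and return it from terminal B (node 2); then R_eq = V_A / (1 A).
Nodal analysis, taking node 2 as the 0 V reference.
Current source I_test pushes 1 A into node 0 and draws it out of node 2.
KCL at each unknown node (sum of currents leaving = 0; resistances in Ω):
  Node 0: (V_0 - V_1)/1.6 + (V_0 - V_3)/20 - 1 = 0
  Node 1: (V_1 - V_0)/1.6 + (V_1 - 0)/4.7 + (V_1 - V_3)/1.5 = 0
  Node 3: (V_3 - V_0)/20 + (V_3 - V_1)/1.5 + (V_3 - 0)/51000 = 0
Collecting terms (coefficients in siemens):
  0.675·V_0 - 0.625·V_1 - 0.05·V_3 = 1
  1.504·V_1 - 0.625·V_0 - 0.6667·V_3 = 0
  0.7167·V_3 - 0.05·V_0 - 0.6667·V_1 = 0
Solving these 3 simultaneous equations (Gaussian elimination) gives:
  V_0 = 6.189 V, V_1 = 4.7 V, V_3 = 4.803 V
R_eq = V_0 / 1 A = 6.189 Ω

Final answer: 6.189 Ω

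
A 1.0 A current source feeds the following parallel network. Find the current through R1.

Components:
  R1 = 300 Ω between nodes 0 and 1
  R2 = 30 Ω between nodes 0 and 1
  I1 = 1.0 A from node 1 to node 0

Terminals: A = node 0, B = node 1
All resistors sit directly between nodes 0 and 1, so they are in parallel and share one voltage V; the full source current 1 A splits among them.
1/R_par = 1/300 + 1/30 = 0.03667 S  =>  R_par = 27.27 Ω
V = I × R_par = 1 × 27.27 = 27.27 V
I_R1 = V/R1 = 27.27/300 = 0.09091 A

Final answer: 0.09091 A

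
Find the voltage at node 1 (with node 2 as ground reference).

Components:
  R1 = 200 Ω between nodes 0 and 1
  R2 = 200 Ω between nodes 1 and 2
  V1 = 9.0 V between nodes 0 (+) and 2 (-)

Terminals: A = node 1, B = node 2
Nodal analysis, taking node 2 as the 0 V reference.
Source V1 fixes V_0 = 9 V.
KCL at each unknown node (sum of currents leaving = 0; resistances in Ω):
  Node 1: (V_1 - 9)/200 + (V_1 - 0)/200 = 0
Collecting terms: 0.01 × V_1 = 0.045  =>  V_1 = 4.5 V
The requested potential is V_1 = 4.5 V.

Final answer: V_1 = 4.5 V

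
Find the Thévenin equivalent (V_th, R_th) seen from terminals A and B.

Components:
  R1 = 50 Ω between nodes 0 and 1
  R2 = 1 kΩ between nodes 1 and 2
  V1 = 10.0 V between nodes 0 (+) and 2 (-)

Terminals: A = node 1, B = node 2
Step 1 — V_th is the open-circuit voltage V_A - V_B (nothing connected across the terminals).
Nodal analysis, taking node 2 as the 0 V reference.
Source V1 fixes V_0 = 10 V.
KCL at each unknown node (sum of currents leaving = 0; resistances in Ω):
  Node 1: (V_1 - 10)/50 + (V_1 - 0)/1000 = 0
Collecting terms: 0.021 × V_1 = 0.2  =>  V_1 = 9.524 V
V_th = V_1 - V_2 = 9.524 - 0 = 9.524 V
Step 2 — R_th: zero the source — replace V1 by a short circuit (node 2 merges into node 0) — and find the resistance seen between A (node 1) and B (node 0).
Reduce the network between node 1 (A) and node 0 (B) by series/parallel combination:
  Rp1 = R1 ‖ R2 (parallel, both between nodes 0 and 1) = 1/(1/50 + 1/1000) = 47.62 Ω
R_th = 47.62 Ω

Final answer: V_th = 9.524 V, R_th = 47.62 Ω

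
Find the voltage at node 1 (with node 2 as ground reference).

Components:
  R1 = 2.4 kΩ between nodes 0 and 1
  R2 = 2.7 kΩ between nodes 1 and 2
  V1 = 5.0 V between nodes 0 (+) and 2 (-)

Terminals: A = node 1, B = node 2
Nodal analysis, taking node 2 as the 0 V reference.
Source V1 fixes V_0 = 5 V.
KCL at each unknown node (sum of currents leaving = 0; resistances in Ω):
  Node 1: (V_1 - 5)/2400 + (V_1 - 0)/2700 = 0
Collecting terms: 0.000787 × V_1 = 0.002083  =>  V_1 = 2.647 V
The requested potential is V_1 = 2.647 V.

Final answer: V_1 = 2.647 V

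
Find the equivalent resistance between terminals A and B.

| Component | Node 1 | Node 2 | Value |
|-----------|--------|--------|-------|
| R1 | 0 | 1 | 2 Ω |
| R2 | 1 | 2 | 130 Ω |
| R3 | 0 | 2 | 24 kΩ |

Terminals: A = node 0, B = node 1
Reduce the network between node 0 (A) and node 1 (B) by series/parallel combination:
  Rs1 = R3 + R2 (series, joined only at node 2) = 24000 + 130 = 24130 Ω
  Rp1 = R1 ‖ Rs1 (parallel, both between nodes 0 and 1) = 1/(1/2 + 1/24130) = 2 Ω
R_eq = 2 Ω

Final answer: 2 Ω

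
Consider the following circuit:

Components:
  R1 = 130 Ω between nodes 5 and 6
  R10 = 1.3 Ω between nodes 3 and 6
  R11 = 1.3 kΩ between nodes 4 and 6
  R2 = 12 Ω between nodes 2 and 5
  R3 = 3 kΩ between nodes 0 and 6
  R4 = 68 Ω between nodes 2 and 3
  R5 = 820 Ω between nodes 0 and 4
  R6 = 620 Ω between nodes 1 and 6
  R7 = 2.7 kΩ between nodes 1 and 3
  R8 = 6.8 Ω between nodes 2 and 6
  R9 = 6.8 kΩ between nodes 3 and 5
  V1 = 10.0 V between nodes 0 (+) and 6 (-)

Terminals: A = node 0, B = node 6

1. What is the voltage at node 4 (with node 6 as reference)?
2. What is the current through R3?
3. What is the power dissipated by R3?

Nodal analysis, taking node 6 as the 0 V reference.
Source V1 fixes V_0 = 10 V.
KCL at each unknown node (sum of currents leaving = 0; resistances in Ω):
  Node 1: (V_1 - 0)/620 + (V_1 - V_3)/2700 = 0
  Node 2: (V_2 - V_5)/12 + (V_2 - V_3)/68 + (V_2 - 0)/6.8 = 0
  Node 3: (V_3 - V_2)/68 + (V_3 - V_1)/2700 + (V_3 - V_5)/6800 + (V_3 - 0)/1.3 = 0
  Node 4: (V_4 - 10)/820 + (V_4 - 0)/1300 = 0
  Node 5: (V_5 - 0)/130 + (V_5 - V_2)/12 + (V_5 - V_3)/6800 = 0
Collecting terms (coefficients in siemens):
  0.001983·V_1 - 0.0003704·V_3 = 0
  0.2451·V_2 - 0.01471·V_3 - 0.08333·V_5 = 0
  0.7845·V_3 - 0.0003704·V_1 - 0.01471·V_2 - 0.0001471·V_5 = 0
  0.001989·V_4 = 0.0122
  0.09117·V_5 - 0.08333·V_2 - 0.0001471·V_3 = 0
Solving these 5 simultaneous equations (Gaussian elimination) gives:
  V_1 = 0 V, V_2 = 0 V, V_3 = 0 V, V_4 = 6.132 V
  V_5 = 0 V
Part 1:
  Read off the nodal solution: V_4 = 6.132 V
Part 2:
  I_R3 = (V_0 - V_6)/R3 = (10 - 0)/3000 = 0.003333 A
  Magnitude: I_R3 = 0.003333 A
Part 3:
  I_R3 = (V_0 - V_6)/R3 = (10 - 0)/3000 = 0.003333 A
  P_R3 = I_R3² × R3 = (0.003333)² × 3000 = 0.03333 W

Final answers:
1. V_4 = 6.132 V
2. I_R3 = 0.003333 A
3. P_R3 = 0.03333 W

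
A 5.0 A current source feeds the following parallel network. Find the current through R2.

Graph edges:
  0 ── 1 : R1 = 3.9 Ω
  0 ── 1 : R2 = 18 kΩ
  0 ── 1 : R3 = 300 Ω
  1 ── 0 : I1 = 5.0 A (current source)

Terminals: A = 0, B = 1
All resistors sit directly between nodes 0 and 1, so they are in parallel and share one voltage V; the full source current 5 A splits among them.
1/R_par = 1/3.9 + 1/18000 + 1/300 = 0.2598 S  =>  R_par = 3.849 Ω
V = I × R_par = 5 × 3.849 = 19.25 V
I_R2 = V/R2 = 19.25/18000 = 0.001069 A

Final answer: 0.001069 A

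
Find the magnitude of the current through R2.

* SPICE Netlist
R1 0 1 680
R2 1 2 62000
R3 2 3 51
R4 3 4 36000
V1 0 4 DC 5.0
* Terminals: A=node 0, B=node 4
Nodal analysis, taking node 4 as the 0 V reference.
Source V1 fixes V_0 = 5 V.
KCL at each unknown node (sum of currents leaving = 0; resistances in Ω):
  Node 1: (V_1 - 5)/680 + (V_1 - V_2)/62000 = 0
  Node 2: (V_2 - V_1)/62000 + (V_2 - V_3)/51 = 0
  Node 3: (V_3 - V_2)/51 + (V_3 - 0)/36000 = 0
Collecting terms (coefficients in siemens):
  0.001487·V_1 - 0.00001613·V_2 = 0.007353
  0.01962·V_2 - 0.00001613·V_1 - 0.01961·V_3 = 0
  0.01964·V_3 - 0.01961·V_2 = 0
Solving these 3 simultaneous equations (Gaussian elimination) gives:
  V_1 = 4.966 V, V_2 = 1.826 V, V_3 = 1.823 V
I_R2 = (V_1 - V_2)/R2 = (4.966 - 1.826)/62000 = 0.00005064 A
|I_R2| = 0.00005064 A

Final answer: |I_R2| = 5.064e-05 A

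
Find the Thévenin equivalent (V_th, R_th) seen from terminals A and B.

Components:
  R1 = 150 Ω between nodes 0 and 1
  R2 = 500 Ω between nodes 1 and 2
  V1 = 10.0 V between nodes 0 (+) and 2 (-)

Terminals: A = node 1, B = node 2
Step 1 — V_th is the open-circuit voltage V_A - V_B (nothing connected across the terminals).
Nodal analysis, taking node 2 as the 0 V reference.
Source V1 fixes V_0 = 10 V.
KCL at each unknown node (sum of currents leaving = 0; resistances in Ω):
  Node 1: (V_1 - 10)/150 + (V_1 - 0)/500 = 0
Collecting terms: 0.008667 × V_1 = 0.06667  =>  V_1 = 7.692 V
V_th = V_1 - V_2 = 7.692 - 0 = 7.692 V
Step 2 — R_th: zero the source — replace V1 by a short circuit (node 2 merges into node 0) — and find the resistance seen between A (node 1) and B (node 0).
Reduce the network between node 1 (A) and node 0 (B) by series/parallel combination:
  Rp1 = R1 ‖ R2 (parallel, both between nodes 0 and 1) = 1/(1/150 + 1/500) = 115.4 Ω
R_th = 115.4 Ω

Final answer: V_th = 7.692 V, R_th = 115.4 Ω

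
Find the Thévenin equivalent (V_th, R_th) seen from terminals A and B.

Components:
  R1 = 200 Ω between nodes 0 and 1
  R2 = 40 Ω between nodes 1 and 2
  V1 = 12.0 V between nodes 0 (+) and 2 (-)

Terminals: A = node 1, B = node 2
Step 1 — V_th is the open-circuit voltage V_A - V_B (nothing connected across the terminals).
Nodal analysis, taking node 2 as the 0 V reference.
Source V1 fixes V_0 = 12 V.
KCL at each unknown node (sum of currents leaving = 0; resistances in Ω):
  Node 1: (V_1 - 12)/200 + (V_1 - 0)/40 = 0
Collecting terms: 0.03 × V_1 = 0.06  =>  V_1 = 2 V
V_th = V_1 - V_2 = 2 - 0 = 2 V
Step 2 — R_th: zero the source — replace V1 by a short circuit (node 2 merges into node 0) — and find the resistance seen between A (node 1) and B (node 0).
Reduce the network between node 1 (A) and node 0 (B) by series/parallel combination:
  Rp1 = R1 ‖ R2 (parallel, both between nodes 0 and 1) = 1/(1/200 + 1/40) = 33.33 Ω
R_th = 33.33 Ω

Final answer: V_th = 2 V, R_th = 33.33 Ω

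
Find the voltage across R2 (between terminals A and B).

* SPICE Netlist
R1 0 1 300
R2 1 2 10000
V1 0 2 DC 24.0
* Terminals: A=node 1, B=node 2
R1 and R2 are in series across V1 (node 0 → node 1 → node 2), and the output A–B is taken across R2, so this is a voltage divider.
Series current: I = V1/(R1 + R2) = 24/(300 + 10000) = 24/10300 = 0.00233 A
V_R2 = I × R2 = V1 × R2/(R1 + R2) = 24 × 10000/10300 = 23.3 V

Final answer: 23.3 V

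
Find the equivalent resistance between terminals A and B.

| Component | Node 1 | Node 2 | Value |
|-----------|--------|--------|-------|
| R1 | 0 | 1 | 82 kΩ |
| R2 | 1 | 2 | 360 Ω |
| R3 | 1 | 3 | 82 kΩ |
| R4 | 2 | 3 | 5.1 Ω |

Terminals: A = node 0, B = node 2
Reduce the network between node 0 (A) and node 2 (B) by series/parallel combination:
  Rs1 = R3 + R4 (series, joined only at node 3) = 82000 + 5.1 = 82010 Ω
  Rp1 = R2 ‖ Rs1 (parallel, both between nodes 1 and 2) = 1/(1/360 + 1/82010) = 358.4 Ω
  Rs2 = R1 + Rp1 (series, joined only at node 1) = 82000 + 358.4 = 82360 Ω
R_eq = 82.36 kΩ

Final answer: 82.36 kΩ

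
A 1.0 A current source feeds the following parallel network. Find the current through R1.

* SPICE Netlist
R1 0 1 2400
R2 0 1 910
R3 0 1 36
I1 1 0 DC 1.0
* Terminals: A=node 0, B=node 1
All resistors sit directly between nodes 0 and 1, so they are in parallel and share one voltage V; the full source current 1 A splits among them.
1/R_par = 1/2400 + 1/910 + 1/36 = 0.02929 S  =>  R_par = 34.14 Ω
V = I × R_par = 1 × 34.14 = 34.14 V
I_R1 = V/R1 = 34.14/2400 = 0.01422 A

Final answer: 0.01422 A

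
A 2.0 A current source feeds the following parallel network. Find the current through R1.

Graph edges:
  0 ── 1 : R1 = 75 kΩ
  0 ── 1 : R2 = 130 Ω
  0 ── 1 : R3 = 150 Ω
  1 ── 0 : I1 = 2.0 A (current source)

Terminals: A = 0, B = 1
All resistors sit directly between nodes 0 and 1, so they are in parallel and share one voltage V; the full source current 2 A splits among them.
1/R_par = 1/75000 + 1/130 + 1/150 = 0.01437 S  =>  R_par = 69.58 Ω
V = I × R_par = 2 × 69.58 = 139.2 V
I_R1 = V/R1 = 139.2/75000 = 0.001855 A

Final answer: 0.001855 A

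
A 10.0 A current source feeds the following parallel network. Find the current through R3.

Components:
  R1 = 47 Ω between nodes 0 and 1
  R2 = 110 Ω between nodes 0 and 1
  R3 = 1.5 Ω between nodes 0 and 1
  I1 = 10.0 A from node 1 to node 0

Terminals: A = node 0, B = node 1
All resistors sit directly between nodes 0 and 1, so they are in parallel and share one voltage V; the full source current 10 A splits among them.
1/R_par = 1/47 + 1/110 + 1/1.5 = 0.697 S  =>  R_par = 1.435 Ω
V = I × R_par = 10 × 1.435 = 14.35 V
I_R3 = V/R3 = 14.35/1.5 = 9.564 A

Final answer: 9.564 A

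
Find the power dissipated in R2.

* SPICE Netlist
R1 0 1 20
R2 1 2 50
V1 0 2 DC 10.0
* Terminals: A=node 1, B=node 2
Nodal analysis, taking node 2 as the 0 V reference.
Source V1 fixes V_0 = 10 V.
KCL at each unknown node (sum of currents leaving = 0; resistances in Ω):
  Node 1: (V_1 - 10)/20 + (V_1 - 0)/50 = 0
Collecting terms: 0.07 × V_1 = 0.5  =>  V_1 = 7.143 V
I_R2 = (V_1 - V_2)/R2 = (7.143 - 0)/50 = 0.1429 A
P_R2 = I_R2² × R2 = (0.1429)² × 50 = 1.02 W

Final answer: 1.02 W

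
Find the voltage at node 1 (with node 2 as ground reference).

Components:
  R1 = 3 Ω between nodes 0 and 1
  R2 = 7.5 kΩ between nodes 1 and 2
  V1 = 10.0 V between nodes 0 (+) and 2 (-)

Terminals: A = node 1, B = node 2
Nodal analysis, taking node 2 as the 0 V reference.
Source V1 fixes V_0 = 10 V.
KCL at each unknown node (sum of currents leaving = 0; resistances in Ω):
  Node 1: (V_1 - 10)/3 + (V_1 - 0)/7500 = 0
Collecting terms: 0.3335 × V_1 = 3.333  =>  V_1 = 9.996 V
The requested potential is V_1 = 9.996 V.

Final answer: V_1 = 9.996 V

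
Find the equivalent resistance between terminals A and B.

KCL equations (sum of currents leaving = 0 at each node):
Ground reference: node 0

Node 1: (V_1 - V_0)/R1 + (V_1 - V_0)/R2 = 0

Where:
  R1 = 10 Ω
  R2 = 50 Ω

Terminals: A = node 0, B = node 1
Reduce the network between node 0 (A) and node 1 (B) by series/parallel combination:
  Rp1 = R1 ‖ R2 (parallel, both between nodes 0 and 1) = 1/(1/10 + 1/50) = 8.333 Ω
R_eq = 8.333 Ω

Final answer: 8.333 Ω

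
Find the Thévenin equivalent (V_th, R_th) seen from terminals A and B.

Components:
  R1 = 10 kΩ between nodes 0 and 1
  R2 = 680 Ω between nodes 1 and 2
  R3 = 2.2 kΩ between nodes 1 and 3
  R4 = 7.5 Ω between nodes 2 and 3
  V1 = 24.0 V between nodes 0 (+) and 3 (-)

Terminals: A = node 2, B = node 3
Step 1 — V_th is the open-circuit voltage V_A - V_B (nothing connected across the terminals).
Nodal analysis, taking node 3 as the 0 V reference.
Source V1 fixes V_0 = 24 V.
KCL at each unknown node (sum of currents leaving = 0; resistances in Ω):
  Node 1: (V_1 - 24)/10000 + (V_1 - V_2)/680 + (V_1 - 0)/2200 = 0
  Node 2: (V_2 - V_1)/680 + (V_2 - 0)/7.5 = 0
Collecting terms (coefficients in siemens):
  0.002025·V_1 - 0.001471·V_2 = 0.0024
  0.1348·V_2 - 0.001471·V_1 = 0
Determinant D = (0.002025)(0.1348) - (-0.001471)(-0.001471) = 0.0002708
V_1 = [(0.0024)(0.1348) - (-0.001471)(0)]/D = 1.195 V
V_2 = [(0.002025)(0) - (0.0024)(-0.001471)]/D = 0.01303 V
V_th = V_2 - V_3 = 0.01303 - 0 = 0.01303 V
Step 2 — R_th: zero the source — replace V1 by a short circuit (node 3 merges into node 0) — and find the resistance seen between A (node 2) and B (node 0).
Reduce the network between node 2 (A) and node 0 (B) by series/parallel combination:
  Rp1 = R1 ‖ R3 (parallel, both between nodes 0 and 1) = 1/(1/10000 + 1/2200) = 1803 Ω
  Rs1 = R2 + Rp1 (series, joined only at node 1) = 680 + 1803 = 2483 Ω
  Rp2 = R4 ‖ Rs1 (parallel, both between nodes 0 and 2) = 1/(1/7.5 + 1/2483) = 7.477 Ω
R_th = 7.477 Ω

Final answer: V_th = 0.01303 V, R_th = 7.477 Ω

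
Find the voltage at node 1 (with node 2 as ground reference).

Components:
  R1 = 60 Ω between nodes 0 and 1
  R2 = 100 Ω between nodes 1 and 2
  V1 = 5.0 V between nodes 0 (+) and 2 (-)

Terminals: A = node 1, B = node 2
Nodal analysis, taking node 2 as the 0 V reference.
Source V1 fixes V_0 = 5 V.
KCL at each unknown node (sum of currents leaving = 0; resistances in Ω):
  Node 1: (V_1 - 5)/60 + (V_1 - 0)/100 = 0
Collecting terms: 0.02667 × V_1 = 0.08333  =>  V_1 = 3.125 V
The requested potential is V_1 = 3.125 V.

Final answer: V_1 = 3.125 V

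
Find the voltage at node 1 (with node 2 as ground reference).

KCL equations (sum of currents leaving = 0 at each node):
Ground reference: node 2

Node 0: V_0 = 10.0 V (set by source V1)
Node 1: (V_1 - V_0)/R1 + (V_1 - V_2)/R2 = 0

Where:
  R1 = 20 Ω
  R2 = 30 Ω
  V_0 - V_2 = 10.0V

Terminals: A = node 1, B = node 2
Nodal analysis, taking node 2 as the 0 V reference.
Source V1 fixes V_0 = 10 V.
KCL at each unknown node (sum of currents leaving = 0; resistances in Ω):
  Node 1: (V_1 - 10)/20 + (V_1 - 0)/30 = 0
Collecting terms: 0.08333 × V_1 = 0.5  =>  V_1 = 6 V
The requested potential is V_1 = 6 V.

Final answer: V_1 = 6 V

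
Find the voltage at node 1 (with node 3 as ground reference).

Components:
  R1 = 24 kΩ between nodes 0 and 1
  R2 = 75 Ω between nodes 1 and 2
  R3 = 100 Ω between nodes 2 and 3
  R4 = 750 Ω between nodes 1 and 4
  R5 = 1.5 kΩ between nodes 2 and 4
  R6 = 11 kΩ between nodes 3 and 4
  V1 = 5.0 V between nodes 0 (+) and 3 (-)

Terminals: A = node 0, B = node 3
Nodal analysis, taking node 3 as the 0 V reference.
Source V1 fixes V_0 = 5 V.
KCL at each unknown node (sum of currents leaving = 0; resistances in Ω):
  Node 1: (V_1 - 5)/24000 + (V_1 - V_2)/75 + (V_1 - V_4)/750 = 0
  Node 2: (V_2 - V_1)/75 + (V_2 - 0)/100 + (V_2 - V_4)/1500 = 0
  Node 4: (V_4 - V_1)/750 + (V_4 - V_2)/1500 + (V_4 - 0)/11000 = 0
Collecting terms (coefficients in siemens):
  0.01471·V_1 - 0.01333·V_2 - 0.001333·V_4 = 0.0002083
  0.024·V_2 - 0.01333·V_1 - 0.0006667·V_4 = 0
  0.002091·V_4 - 0.001333·V_1 - 0.0006667·V_2 = 0
Solving these 3 simultaneous equations (Gaussian elimination) gives:
  V_1 = 0.03531 V, V_2 = 0.02042 V, V_4 = 0.02903 V
The requested potential is V_1 = 0.03531 V.

Final answer: V_1 = 0.03531 V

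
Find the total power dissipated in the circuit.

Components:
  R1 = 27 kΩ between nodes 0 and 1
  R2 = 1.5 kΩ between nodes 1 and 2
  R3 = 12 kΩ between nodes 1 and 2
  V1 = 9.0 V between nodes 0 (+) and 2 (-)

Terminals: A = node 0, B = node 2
Nodal analysis, taking node 2 as the 0 V reference.
Source V1 fixes V_0 = 9 V.
KCL at each unknown node (sum of currents leaving = 0; resistances in Ω):
  Node 1: (V_1 - 9)/27000 + (V_1 - 0)/1500 + (V_1 - 0)/12000 = 0
Collecting terms: 0.000787 × V_1 = 0.0003333  =>  V_1 = 0.4235 V
Power in each resistor, P = (ΔV)²/R:
  P_R1 = (9 - 0.4235)²/27000 = 0.002724 W
  P_R2 = (0.4235 - 0)²/1500 = 0.0001196 W
  P_R3 = (0.4235 - 0)²/12000 = 0.00001495 W
P_total = P_R1 + P_R2 + P_R3 = 0.002859 W

Final answer: 0.002859 W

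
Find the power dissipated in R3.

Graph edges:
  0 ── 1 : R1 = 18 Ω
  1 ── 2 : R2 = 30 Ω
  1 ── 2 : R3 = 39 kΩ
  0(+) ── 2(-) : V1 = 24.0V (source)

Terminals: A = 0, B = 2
Nodal analysis, taking node 2 as the 0 V reference.
Source V1 fixes V_0 = 24 V.
KCL at each unknown node (sum of currents leaving = 0; resistances in Ω):
  Node 1: (V_1 - 24)/18 + (V_1 - 0)/30 + (V_1 - 0)/39000 = 0
Collecting terms: 0.08891 × V_1 = 1.333  =>  V_1 = 15 V
I_R3 = (V_1 - V_2)/R3 = (15 - 0)/39000 = 0.0003845 A
P_R3 = I_R3² × R3 = (0.0003845)² × 39000 = 0.005766 W

Final answer: 0.005766 W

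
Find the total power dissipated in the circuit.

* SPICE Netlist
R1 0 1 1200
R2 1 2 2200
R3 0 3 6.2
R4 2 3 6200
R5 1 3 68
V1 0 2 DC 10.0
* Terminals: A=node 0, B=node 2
Nodal analysis, taking node 2 as the 0 V reference.
Source V1 fixes V_0 = 10 V.
KCL at each unknown node (sum of currents leaving = 0; resistances in Ω):
  Node 1: (V_1 - 10)/1200 + (V_1 - 0)/2200 + (V_1 - V_3)/68 = 0
  Node 3: (V_3 - 10)/6.2 + (V_3 - 0)/6200 + (V_3 - V_1)/68 = 0
Collecting terms (coefficients in siemens):
  0.01599·V_1 - 0.01471·V_3 = 0.008333
  0.1762·V_3 - 0.01471·V_1 = 1.613
Determinant D = (0.01599)(0.1762) - (-0.01471)(-0.01471) = 0.002601
V_1 = [(0.008333)(0.1762) - (-0.01471)(1.613)]/D = 9.683 V
V_3 = [(0.01599)(1.613) - (0.008333)(-0.01471)]/D = 9.964 V
Power in each resistor, P = (ΔV)²/R:
  P_R1 = (10 - 9.683)²/1200 = 0.00008371 W
  P_R2 = (9.683 - 0)²/2200 = 0.04262 W
  P_R3 = (10 - 9.964)²/6.2 = 0.0002046 W
  P_R4 = (0 - 9.964)²/6200 = 0.01601 W
  P_R5 = (9.683 - 9.964)²/68 = 0.001164 W
P_total = P_R1 + P_R2 + P_R3 + P_R4 + P_R5 = 0.06009 W

Final answer: 0.06009 W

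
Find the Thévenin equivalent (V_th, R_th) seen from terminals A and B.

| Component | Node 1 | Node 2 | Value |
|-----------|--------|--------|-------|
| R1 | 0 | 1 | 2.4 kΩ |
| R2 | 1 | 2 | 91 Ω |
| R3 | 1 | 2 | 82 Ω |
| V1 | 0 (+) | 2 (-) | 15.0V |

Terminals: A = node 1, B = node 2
Step 1 — V_th is the open-circuit voltage V_A - V_B (nothing connected across the terminals).
Nodal analysis, taking node 2 as the 0 V reference.
Source V1 fixes V_0 = 15 V.
KCL at each unknown node (sum of currents leaving = 0; resistances in Ω):
  Node 1: (V_1 - 15)/2400 + (V_1 - 0)/91 + (V_1 - 0)/82 = 0
Collecting terms: 0.0236 × V_1 = 0.00625  =>  V_1 = 0.2648 V
V_th = V_1 - V_2 = 0.2648 - 0 = 0.2648 V
Step 2 — R_th: zero the source — replace V1 by a short circuit (node 2 merges into node 0) — and find the resistance seen between A (node 1) and B (node 0).
Reduce the network between node 1 (A) and node 0 (B) by series/parallel combination:
  Rp1 = R1 ‖ R2 ‖ R3 (parallel, all between nodes 0 and 1) = 1/(1/2400 + 1/91 + 1/82) = 42.37 Ω
R_th = 42.37 Ω

Final answer: V_th = 0.2648 V, R_th = 42.37 Ω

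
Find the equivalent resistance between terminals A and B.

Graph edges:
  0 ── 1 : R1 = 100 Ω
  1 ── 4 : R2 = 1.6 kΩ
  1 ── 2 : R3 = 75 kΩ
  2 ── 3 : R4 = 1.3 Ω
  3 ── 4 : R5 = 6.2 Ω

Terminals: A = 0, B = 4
Reduce the network between node 0 (A) and node 4 (B) by series/parallel combination:
  Rs1 = R3 + R4 (series, joined only at node 2) = 75000 + 1.3 = 75000 Ω
  Rs2 = R5 + Rs1 (series, joined only at node 3) = 6.2 + 75000 = 75010 Ω
  Rp1 = R2 ‖ Rs2 (parallel, both between nodes 1 and 4) = 1/(1/1600 + 1/75010) = 1567 Ω
  Rs3 = R1 + Rp1 (series, joined only at node 1) = 100 + 1567 = 1667 Ω
R_eq = 1.667 kΩ

Final answer: 1.667 kΩ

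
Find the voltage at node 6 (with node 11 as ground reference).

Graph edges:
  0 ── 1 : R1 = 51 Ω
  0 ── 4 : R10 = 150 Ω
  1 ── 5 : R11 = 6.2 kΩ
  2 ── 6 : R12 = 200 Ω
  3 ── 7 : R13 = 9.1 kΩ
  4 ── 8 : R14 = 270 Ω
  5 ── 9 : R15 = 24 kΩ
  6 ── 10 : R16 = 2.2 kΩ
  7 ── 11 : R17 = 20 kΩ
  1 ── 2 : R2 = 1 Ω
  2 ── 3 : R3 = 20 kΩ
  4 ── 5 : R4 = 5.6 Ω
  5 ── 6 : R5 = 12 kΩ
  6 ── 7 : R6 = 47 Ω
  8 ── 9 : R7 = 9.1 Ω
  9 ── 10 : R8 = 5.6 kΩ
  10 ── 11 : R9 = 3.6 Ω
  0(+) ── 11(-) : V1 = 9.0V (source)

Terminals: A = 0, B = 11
Nodal analysis, taking node 11 as the 0 V reference.
Source V1 fixes V_0 = 9 V.
KCL at each unknown node (sum of currents leaving = 0; resistances in Ω):
  Node 1: (V_1 - 9)/51 + (V_1 - V_2)/1 + (V_1 - V_5)/6200 = 0
  Node 2: (V_2 - V_1)/1 + (V_2 - V_3)/20000 + (V_2 - V_6)/200 = 0
  Node 3: (V_3 - V_2)/20000 + (V_3 - V_7)/9100 = 0
  Node 4: (V_4 - V_5)/5.6 + (V_4 - 9)/150 + (V_4 - V_8)/270 = 0
  Node 5: (V_5 - V_4)/5.6 + (V_5 - V_6)/12000 + (V_5 - V_1)/6200 + (V_5 - V_9)/24000 = 0
  Node 6: (V_6 - V_5)/12000 + (V_6 - V_7)/47 + (V_6 - V_2)/200 + (V_6 - V_10)/2200 = 0
  Node 7: (V_7 - V_6)/47 + (V_7 - V_3)/9100 + (V_7 - 0)/20000 = 0
  Node 8: (V_8 - V_9)/9.1 + (V_8 - V_4)/270 = 0
  Node 9: (V_9 - V_8)/9.1 + (V_9 - V_10)/5600 + (V_9 - V_5)/24000 = 0
  Node 10: (V_10 - V_9)/5600 + (V_10 - 0)/3.6 + (V_10 - V_6)/2200 = 0
Collecting terms (coefficients in siemens):
  1.02·V_1 - 1·V_2 - 0.0001613·V_5 = 0.1765
  1.005·V_2 - 1·V_1 - 0.00005·V_3 - 0.005·V_6 = 0
  0.0001599·V_3 - 0.00005·V_2 - 0.0001099·V_7 = 0
  0.1889·V_4 - 0.1786·V_5 - 0.003704·V_8 = 0.06
  0.1789·V_5 - 0.0001613·V_1 - 0.1786·V_4 - 0.00008333·V_6 - 0.00004167·V_9 = 0
  0.02681·V_6 - 0.005·V_2 - 0.00008333·V_5 - 0.02128·V_7 - 0.0004545·V_10 = 0
  0.02144·V_7 - 0.0001099·V_3 - 0.02128·V_6 = 0
  0.1136·V_8 - 0.003704·V_4 - 0.1099·V_9 = 0
  0.1101·V_9 - 0.00004167·V_5 - 0.1099·V_8 - 0.0001786·V_10 = 0
  0.2784·V_10 - 0.0004545·V_6 - 0.0001786·V_9 = 0
Solving these 10 simultaneous equations (Gaussian elimination) gives:
  V_1 = 8.797 V, V_2 = 8.793 V, V_3 = 8.24 V, V_4 = 8.768 V
  V_5 = 8.767 V, V_6 = 8.006 V, V_7 = 7.988 V, V_8 = 8.37 V
  V_9 = 8.357 V, V_10 = 0.01843 V
The requested potential is V_6 = 8.006 V.

Final answer: V_6 = 8.006 V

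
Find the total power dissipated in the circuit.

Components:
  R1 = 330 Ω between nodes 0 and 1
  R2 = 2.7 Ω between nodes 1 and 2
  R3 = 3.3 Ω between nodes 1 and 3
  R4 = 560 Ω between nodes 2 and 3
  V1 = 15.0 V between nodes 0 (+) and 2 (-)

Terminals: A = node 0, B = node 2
Nodal analysis, taking node 2 as the 0 V reference.
Source V1 fixes V_0 = 15 V.
KCL at each unknown node (sum of currents leaving = 0; resistances in Ω):
  Node 1: (V_1 - 15)/330 + (V_1 - 0)/2.7 + (V_1 - V_3)/3.3 = 0
  Node 3: (V_3 - V_1)/3.3 + (V_3 - 0)/560 = 0
Collecting terms (coefficients in siemens):
  0.6764·V_1 - 0.303·V_3 = 0.04545
  0.3048·V_3 - 0.303·V_1 = 0
Determinant D = (0.6764)(0.3048) - (-0.303)(-0.303) = 0.1144
V_1 = [(0.04545)(0.3048) - (-0.303)(0)]/D = 0.1212 V
V_3 = [(0.6764)(0) - (0.04545)(-0.303)]/D = 0.1204 V
Power in each resistor, P = (ΔV)²/R:
  P_R1 = (15 - 0.1212)²/330 = 0.6708 W
  P_R2 = (0.1212 - 0)²/2.7 = 0.005437 W
  P_R3 = (0.1212 - 0.1204)²/3.3 = 0.0000001527 W
  P_R4 = (0 - 0.1204)²/560 = 0.00002591 W
P_total = P_R1 + P_R2 + P_R3 + P_R4 = 0.6763 W

Final answer: 0.6763 W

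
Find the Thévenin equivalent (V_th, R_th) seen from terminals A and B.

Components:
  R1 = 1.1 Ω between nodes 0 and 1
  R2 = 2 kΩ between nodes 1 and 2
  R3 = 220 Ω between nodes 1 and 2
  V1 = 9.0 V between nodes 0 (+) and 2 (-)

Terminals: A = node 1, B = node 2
Step 1 — V_th is the open-circuit voltage V_A - V_B (nothing connected across the terminals).
Nodal analysis, taking node 2 as the 0 V reference.
Source V1 fixes V_0 = 9 V.
KCL at each unknown node (sum of currents leaving = 0; resistances in Ω):
  Node 1: (V_1 - 9)/1.1 + (V_1 - 0)/2000 + (V_1 - 0)/220 = 0
Collecting terms: 0.9141 × V_1 = 8.182  =>  V_1 = 8.95 V
V_th = V_1 - V_2 = 8.95 - 0 = 8.95 V
Step 2 — R_th: zero the source — replace V1 by a short circuit (node 2 merges into node 0) — and find the resistance seen between A (node 1) and B (node 0).
Reduce the network between node 1 (A) and node 0 (B) by series/parallel combination:
  Rp1 = R1 ‖ R2 ‖ R3 (parallel, all between nodes 0 and 1) = 1/(1/1.1 + 1/2000 + 1/220) = 1.094 Ω
R_th = 1.094 Ω

Final answer: V_th = 8.95 V, R_th = 1.094 Ω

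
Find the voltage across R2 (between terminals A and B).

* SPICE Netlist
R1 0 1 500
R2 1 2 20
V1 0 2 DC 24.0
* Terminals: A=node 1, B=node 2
R1 and R2 are in series across V1 (node 0 → node 1 → node 2), and the output A–B is taken across R2, so this is a voltage divider.
Series current: I = V1/(R1 + R2) = 24/(500 + 20) = 24/520 = 0.04615 A
V_R2 = I × R2 = V1 × R2/(R1 + R2) = 24 × 20/520 = 0.9231 V

Final answer: 0.9231 V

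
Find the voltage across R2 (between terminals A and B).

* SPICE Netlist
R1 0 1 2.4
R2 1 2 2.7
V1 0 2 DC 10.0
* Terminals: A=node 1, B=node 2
R1 and R2 are in series across V1 (node 0 → node 1 → node 2), and the output A–B is taken across R2, so this is a voltage divider.
Series current: I = V1/(R1 + R2) = 10/(2.4 + 2.7) = 10/5.1 = 1.961 A
V_R2 = I × R2 = V1 × R2/(R1 + R2) = 10 × 2.7/5.1 = 5.294 V

Final answer: 5.294 V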